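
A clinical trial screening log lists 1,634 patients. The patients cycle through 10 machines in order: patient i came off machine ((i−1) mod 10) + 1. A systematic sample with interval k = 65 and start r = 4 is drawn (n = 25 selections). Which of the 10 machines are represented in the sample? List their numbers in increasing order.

Consecutive selections differ by k = 65, so their machine numbers differ by 65 mod 10 = 5.
gcd(65, 10) = 5, so the sample visits 10/5 = 2 distinct residues mod 10.
Start 4 is machine 4; the machines hit are 4, 9.

4, 9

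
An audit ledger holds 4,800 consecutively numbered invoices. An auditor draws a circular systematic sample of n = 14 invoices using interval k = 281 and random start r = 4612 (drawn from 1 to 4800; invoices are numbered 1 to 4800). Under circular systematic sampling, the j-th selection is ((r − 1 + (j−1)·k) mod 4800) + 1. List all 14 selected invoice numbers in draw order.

4612, 93, 374, 655, 936, 1217, 1498, 1779, 2060, 2341, 2622, 2903, 3184, 3465

Selection 1: 4612
Selection 2: 4612 + 281 = 4893 → 4893 − 4800 = 93
Selection 3: 93 + 281 = 374
Selection 4: 374 + 281 = 655
Selection 5: 655 + 281 = 936
Selection 6: 936 + 281 = 1217
Selection 7: 1217 + 281 = 1498
Selection 8: 1498 + 281 = 1779
Selection 9: 1779 + 281 = 2060
Selection 10: 2060 + 281 = 2341
Selection 11: 2341 + 281 = 2622
Selection 12: 2622 + 281 = 2903
Selection 13: 2903 + 281 = 3184
Selection 14: 3184 + 281 = 3465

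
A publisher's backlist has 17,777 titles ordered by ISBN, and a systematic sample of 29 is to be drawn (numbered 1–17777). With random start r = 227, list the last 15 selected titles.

8809, 9422, 10035, 10648, 11261, 11874, 12487, 13100, 13713, 14326, 14939, 15552, 16165, 16778, 17391

k = N/n = 17777/29 = 613
15th selection = 227 + 14×613 = 8809
16th: 8809 + 613 = 9422
17th: 9422 + 613 = 10035
18th: 10035 + 613 = 10648
19th: 10648 + 613 = 11261
20th: 11261 + 613 = 11874
21st: 11874 + 613 = 12487
22nd: 12487 + 613 = 13100
23rd: 13100 + 613 = 13713
24th: 13713 + 613 = 14326
25th: 14326 + 613 = 14939
26th: 14939 + 613 = 15552
27th: 15552 + 613 = 16165
28th: 16165 + 613 = 16778
29th: 16778 + 613 = 17391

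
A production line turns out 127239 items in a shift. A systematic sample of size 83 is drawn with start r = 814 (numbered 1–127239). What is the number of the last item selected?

k = 127239/83 = 1533
83rd selection = r + (83−1)·k = 814 + 82×1533 = 814 + 125706 = 126520

126520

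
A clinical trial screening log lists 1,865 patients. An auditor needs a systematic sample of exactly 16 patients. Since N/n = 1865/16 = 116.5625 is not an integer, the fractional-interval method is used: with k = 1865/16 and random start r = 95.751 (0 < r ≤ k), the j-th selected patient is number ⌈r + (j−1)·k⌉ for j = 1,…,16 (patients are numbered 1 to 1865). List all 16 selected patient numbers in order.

96, 213, 329, 446, 563, 679, 796, 912, 1029, 1145, 1262, 1378, 1495, 1612, 1728, 1845

j=1: r + 0k = 95.751 → ⌈·⌉ = 96
j=2: r + 1k = 212.3135 → ⌈·⌉ = 213
j=3: r + 2k = 328.876 → ⌈·⌉ = 329
j=4: r + 3k = 445.4385 → ⌈·⌉ = 446
j=5: r + 4k = 562.001 → ⌈·⌉ = 563
j=6: r + 5k = 678.5635 → ⌈·⌉ = 679
j=7: r + 6k = 795.126 → ⌈·⌉ = 796
j=8: r + 7k = 911.6885 → ⌈·⌉ = 912
j=9: r + 8k = 1028.251 → ⌈·⌉ = 1029
j=10: r + 9k = 1144.8135 → ⌈·⌉ = 1145
j=11: r + 10k = 1261.376 → ⌈·⌉ = 1262
j=12: r + 11k = 1377.9385 → ⌈·⌉ = 1378
j=13: r + 12k = 1494.501 → ⌈·⌉ = 1495
j=14: r + 13k = 1611.0635 → ⌈·⌉ = 1612
j=15: r + 14k = 1727.626 → ⌈·⌉ = 1728
j=16: r + 15k = 1844.1885 → ⌈·⌉ = 1845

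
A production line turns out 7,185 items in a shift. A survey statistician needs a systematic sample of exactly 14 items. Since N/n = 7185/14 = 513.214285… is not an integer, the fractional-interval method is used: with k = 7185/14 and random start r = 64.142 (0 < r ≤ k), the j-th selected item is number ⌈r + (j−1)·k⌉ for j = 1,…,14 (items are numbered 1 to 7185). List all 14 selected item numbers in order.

j=1: r + 0k = 64.142 → ⌈·⌉ = 65
j=2: r + 1k = 577.356285… → ⌈·⌉ = 578
j=3: r + 2k = 1090.570571… → ⌈·⌉ = 1091
j=4: r + 3k = 1603.784857… → ⌈·⌉ = 1604
j=5: r + 4k = 2116.999142… → ⌈·⌉ = 2117
j=6: r + 5k = 2630.213428… → ⌈·⌉ = 2631
j=7: r + 6k = 3143.427714… → ⌈·⌉ = 3144
j=8: r + 7k = 3656.642 → ⌈·⌉ = 3657
j=9: r + 8k = 4169.856285… → ⌈·⌉ = 4170
j=10: r + 9k = 4683.070571… → ⌈·⌉ = 4684
j=11: r + 10k = 5196.284857… → ⌈·⌉ = 5197
j=12: r + 11k = 5709.499142… → ⌈·⌉ = 5710
j=13: r + 12k = 6222.713428… → ⌈·⌉ = 6223
j=14: r + 13k = 6735.927714… → ⌈·⌉ = 6736

65, 578, 1091, 1604, 2117, 2631, 3144, 3657, 4170, 4684, 5197, 5710, 6223, 6736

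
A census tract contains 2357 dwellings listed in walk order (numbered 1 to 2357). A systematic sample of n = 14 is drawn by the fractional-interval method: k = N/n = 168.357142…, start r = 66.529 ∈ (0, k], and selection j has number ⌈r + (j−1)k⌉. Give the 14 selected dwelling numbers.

j=1: r + 0k = 66.529 → ⌈·⌉ = 67
j=2: r + 1k = 234.886142… → ⌈·⌉ = 235
j=3: r + 2k = 403.243285… → ⌈·⌉ = 404
j=4: r + 3k = 571.600428… → ⌈·⌉ = 572
j=5: r + 4k = 739.957571… → ⌈·⌉ = 740
j=6: r + 5k = 908.314714… → ⌈·⌉ = 909
j=7: r + 6k = 1076.671857… → ⌈·⌉ = 1077
j=8: r + 7k = 1245.029 → ⌈·⌉ = 1246
j=9: r + 8k = 1413.386142… → ⌈·⌉ = 1414
j=10: r + 9k = 1581.743285… → ⌈·⌉ = 1582
j=11: r + 10k = 1750.100428… → ⌈·⌉ = 1751
j=12: r + 11k = 1918.457571… → ⌈·⌉ = 1919
j=13: r + 12k = 2086.814714… → ⌈·⌉ = 2087
j=14: r + 13k = 2255.171857… → ⌈·⌉ = 2256

67, 235, 404, 572, 740, 909, 1077, 1246, 1414, 1582, 1751, 1919, 2087, 2256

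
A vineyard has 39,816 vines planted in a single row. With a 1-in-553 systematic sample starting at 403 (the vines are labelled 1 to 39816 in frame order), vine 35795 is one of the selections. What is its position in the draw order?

65

k = 553
position = (35795 − 403)/553 + 1 = 35392/553 + 1 = 64 + 1 = 65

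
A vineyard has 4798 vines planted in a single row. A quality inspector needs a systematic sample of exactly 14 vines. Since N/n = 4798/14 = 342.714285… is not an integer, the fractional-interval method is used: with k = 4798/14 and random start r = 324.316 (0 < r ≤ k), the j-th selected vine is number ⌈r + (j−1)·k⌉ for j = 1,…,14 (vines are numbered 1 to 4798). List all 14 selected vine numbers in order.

325, 668, 1010, 1353, 1696, 2038, 2381, 2724, 3067, 3409, 3752, 4095, 4437, 4780

j=1: r + 0k = 324.316 → ⌈·⌉ = 325
j=2: r + 1k = 667.030285… → ⌈·⌉ = 668
j=3: r + 2k = 1009.744571… → ⌈·⌉ = 1010
j=4: r + 3k = 1352.458857… → ⌈·⌉ = 1353
j=5: r + 4k = 1695.173142… → ⌈·⌉ = 1696
j=6: r + 5k = 2037.887428… → ⌈·⌉ = 2038
j=7: r + 6k = 2380.601714… → ⌈·⌉ = 2381
j=8: r + 7k = 2723.316 → ⌈·⌉ = 2724
j=9: r + 8k = 3066.030285… → ⌈·⌉ = 3067
j=10: r + 9k = 3408.744571… → ⌈·⌉ = 3409
j=11: r + 10k = 3751.458857… → ⌈·⌉ = 3752
j=12: r + 11k = 4094.173142… → ⌈·⌉ = 4095
j=13: r + 12k = 4436.887428… → ⌈·⌉ = 4437
j=14: r + 13k = 4779.601714… → ⌈·⌉ = 4780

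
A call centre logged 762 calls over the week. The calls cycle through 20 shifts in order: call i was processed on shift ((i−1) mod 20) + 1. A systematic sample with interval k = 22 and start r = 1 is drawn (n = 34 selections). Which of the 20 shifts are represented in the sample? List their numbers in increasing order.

Consecutive selections differ by k = 22, so their shift numbers differ by 22 mod 20 = 2.
gcd(22, 20) = 2, so the sample visits 20/2 = 10 distinct residues mod 20.
Start 1 is shift 1; the shifts hit are 1, 3, 5, 7, 9, 11, 13, 15, 17, 19.

1, 3, 5, 7, 9, 11, 13, 15, 17, 19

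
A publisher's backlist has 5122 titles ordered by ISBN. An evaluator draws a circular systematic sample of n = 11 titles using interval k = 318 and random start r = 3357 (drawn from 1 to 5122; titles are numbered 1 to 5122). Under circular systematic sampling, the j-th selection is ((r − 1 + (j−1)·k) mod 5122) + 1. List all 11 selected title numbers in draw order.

Selection 1: 3357
Selection 2: 3357 + 318 = 3675
Selection 3: 3675 + 318 = 3993
Selection 4: 3993 + 318 = 4311
Selection 5: 4311 + 318 = 4629
Selection 6: 4629 + 318 = 4947
Selection 7: 4947 + 318 = 5265 → 5265 − 5122 = 143
Selection 8: 143 + 318 = 461
Selection 9: 461 + 318 = 779
Selection 10: 779 + 318 = 1097
Selection 11: 1097 + 318 = 1415

3357, 3675, 3993, 4311, 4629, 4947, 143, 461, 779, 1097, 1415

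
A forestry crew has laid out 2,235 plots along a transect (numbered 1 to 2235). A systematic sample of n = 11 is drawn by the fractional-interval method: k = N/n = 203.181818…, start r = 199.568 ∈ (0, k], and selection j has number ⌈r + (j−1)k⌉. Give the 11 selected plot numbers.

j=1: r + 0k = 199.568 → ⌈·⌉ = 200
j=2: r + 1k = 402.749818… → ⌈·⌉ = 403
j=3: r + 2k = 605.931636… → ⌈·⌉ = 606
j=4: r + 3k = 809.113454… → ⌈·⌉ = 810
j=5: r + 4k = 1012.295272… → ⌈·⌉ = 1013
j=6: r + 5k = 1215.477090… → ⌈·⌉ = 1216
j=7: r + 6k = 1418.658909… → ⌈·⌉ = 1419
j=8: r + 7k = 1621.840727… → ⌈·⌉ = 1622
j=9: r + 8k = 1825.022545… → ⌈·⌉ = 1826
j=10: r + 9k = 2028.204363… → ⌈·⌉ = 2029
j=11: r + 10k = 2231.386181… → ⌈·⌉ = 2232

200, 403, 606, 810, 1013, 1216, 1419, 1622, 1826, 2029, 2232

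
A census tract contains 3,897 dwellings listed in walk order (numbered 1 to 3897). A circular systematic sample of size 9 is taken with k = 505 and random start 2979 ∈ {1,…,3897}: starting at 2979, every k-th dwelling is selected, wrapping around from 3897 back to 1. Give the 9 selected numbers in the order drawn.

2979, 3484, 92, 597, 1102, 1607, 2112, 2617, 3122

Selection 1: 2979
Selection 2: 2979 + 505 = 3484
Selection 3: 3484 + 505 = 3989 → 3989 − 3897 = 92
Selection 4: 92 + 505 = 597
Selection 5: 597 + 505 = 1102
Selection 6: 1102 + 505 = 1607
Selection 7: 1607 + 505 = 2112
Selection 8: 2112 + 505 = 2617
Selection 9: 2617 + 505 = 3122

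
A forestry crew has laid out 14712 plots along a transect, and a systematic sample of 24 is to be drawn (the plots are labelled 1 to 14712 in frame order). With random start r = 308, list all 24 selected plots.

k = N/n = 14712/24 = 613
plot 1: 308
plot 2: 308 + 613 = 921
plot 3: 921 + 613 = 1534
plot 4: 1534 + 613 = 2147
plot 5: 2147 + 613 = 2760
plot 6: 2760 + 613 = 3373
plot 7: 3373 + 613 = 3986
plot 8: 3986 + 613 = 4599
plot 9: 4599 + 613 = 5212
plot 10: 5212 + 613 = 5825
plot 11: 5825 + 613 = 6438
plot 12: 6438 + 613 = 7051
plot 13: 7051 + 613 = 7664
plot 14: 7664 + 613 = 8277
plot 15: 8277 + 613 = 8890
plot 16: 8890 + 613 = 9503
plot 17: 9503 + 613 = 10116
plot 18: 10116 + 613 = 10729
plot 19: 10729 + 613 = 11342
plot 20: 11342 + 613 = 11955
plot 21: 11955 + 613 = 12568
plot 22: 12568 + 613 = 13181
plot 23: 13181 + 613 = 13794
plot 24: 13794 + 613 = 14407

308, 921, 1534, 2147, 2760, 3373, 3986, 4599, 5212, 5825, 6438, 7051, 7664, 8277, 8890, 9503, 10116, 10729, 11342, 11955, 12568, 13181, 13794, 14407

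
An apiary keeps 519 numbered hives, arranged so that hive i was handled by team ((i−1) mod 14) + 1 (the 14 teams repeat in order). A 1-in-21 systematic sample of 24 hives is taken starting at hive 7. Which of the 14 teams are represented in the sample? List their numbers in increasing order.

Consecutive selections differ by k = 21, so their team numbers differ by 21 mod 14 = 7.
gcd(21, 14) = 7, so the sample visits 14/7 = 2 distinct residues mod 14.
Start 7 is team 7; the teams hit are 7, 14.

7, 14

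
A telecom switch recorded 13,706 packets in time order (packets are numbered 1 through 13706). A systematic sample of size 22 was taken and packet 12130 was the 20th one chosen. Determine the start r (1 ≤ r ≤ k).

k = 13706/22 = 623
r = 12130 − (20−1)×623 = 12130 − 11837 = 293

293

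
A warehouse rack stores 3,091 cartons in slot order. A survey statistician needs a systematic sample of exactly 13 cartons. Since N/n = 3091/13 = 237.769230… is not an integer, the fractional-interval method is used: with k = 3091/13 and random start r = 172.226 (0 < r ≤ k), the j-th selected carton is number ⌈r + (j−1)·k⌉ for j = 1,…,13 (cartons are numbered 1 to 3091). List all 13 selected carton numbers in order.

173, 410, 648, 886, 1124, 1362, 1599, 1837, 2075, 2313, 2550, 2788, 3026

j=1: r + 0k = 172.226 → ⌈·⌉ = 173
j=2: r + 1k = 409.995230… → ⌈·⌉ = 410
j=3: r + 2k = 647.764461… → ⌈·⌉ = 648
j=4: r + 3k = 885.533692… → ⌈·⌉ = 886
j=5: r + 4k = 1123.302923… → ⌈·⌉ = 1124
j=6: r + 5k = 1361.072153… → ⌈·⌉ = 1362
j=7: r + 6k = 1598.841384… → ⌈·⌉ = 1599
j=8: r + 7k = 1836.610615… → ⌈·⌉ = 1837
j=9: r + 8k = 2074.379846… → ⌈·⌉ = 2075
j=10: r + 9k = 2312.149076… → ⌈·⌉ = 2313
j=11: r + 10k = 2549.918307… → ⌈·⌉ = 2550
j=12: r + 11k = 2787.687538… → ⌈·⌉ = 2788
j=13: r + 12k = 3025.456769… → ⌈·⌉ = 3026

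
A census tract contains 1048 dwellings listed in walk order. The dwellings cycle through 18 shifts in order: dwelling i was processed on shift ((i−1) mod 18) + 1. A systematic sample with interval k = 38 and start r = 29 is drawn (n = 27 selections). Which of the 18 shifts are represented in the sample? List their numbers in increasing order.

1, 3, 5, 7, 9, 11, 13, 15, 17

Consecutive selections differ by k = 38, so their shift numbers differ by 38 mod 18 = 2.
gcd(38, 18) = 2, so the sample visits 18/2 = 9 distinct residues mod 18.
Start 29 is shift 11; the shifts hit are 1, 3, 5, 7, 9, 11, 13, 15, 17.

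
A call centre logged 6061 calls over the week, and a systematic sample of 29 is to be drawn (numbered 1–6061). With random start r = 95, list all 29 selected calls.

k = N/n = 6061/29 = 209
call 1: 95
call 2: 95 + 209 = 304
call 3: 304 + 209 = 513
call 4: 513 + 209 = 722
call 5: 722 + 209 = 931
call 6: 931 + 209 = 1140
call 7: 1140 + 209 = 1349
call 8: 1349 + 209 = 1558
call 9: 1558 + 209 = 1767
call 10: 1767 + 209 = 1976
call 11: 1976 + 209 = 2185
call 12: 2185 + 209 = 2394
call 13: 2394 + 209 = 2603
call 14: 2603 + 209 = 2812
call 15: 2812 + 209 = 3021
call 16: 3021 + 209 = 3230
call 17: 3230 + 209 = 3439
call 18: 3439 + 209 = 3648
call 19: 3648 + 209 = 3857
call 20: 3857 + 209 = 4066
call 21: 4066 + 209 = 4275
call 22: 4275 + 209 = 4484
call 23: 4484 + 209 = 4693
call 24: 4693 + 209 = 4902
call 25: 4902 + 209 = 5111
call 26: 5111 + 209 = 5320
call 27: 5320 + 209 = 5529
call 28: 5529 + 209 = 5738
call 29: 5738 + 209 = 5947

95, 304, 513, 722, 931, 1140, 1349, 1558, 1767, 1976, 2185, 2394, 2603, 2812, 3021, 3230, 3439, 3648, 3857, 4066, 4275, 4484, 4693, 4902, 5111, 5320, 5529, 5738, 5947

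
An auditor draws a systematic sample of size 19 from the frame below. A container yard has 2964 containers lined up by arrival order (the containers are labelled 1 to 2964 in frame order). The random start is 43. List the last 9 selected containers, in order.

k = N/n = 2964/19 = 156
11th selection = 43 + 10×156 = 1603
12th: 1603 + 156 = 1759
13th: 1759 + 156 = 1915
14th: 1915 + 156 = 2071
15th: 2071 + 156 = 2227
16th: 2227 + 156 = 2383
17th: 2383 + 156 = 2539
18th: 2539 + 156 = 2695
19th: 2695 + 156 = 2851

1603, 1759, 1915, 2071, 2227, 2383, 2539, 2695, 2851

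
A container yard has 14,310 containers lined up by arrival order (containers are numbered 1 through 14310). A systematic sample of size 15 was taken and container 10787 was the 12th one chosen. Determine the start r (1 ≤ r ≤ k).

k = 14310/15 = 954
r = 10787 − (12−1)×954 = 10787 − 10494 = 293

293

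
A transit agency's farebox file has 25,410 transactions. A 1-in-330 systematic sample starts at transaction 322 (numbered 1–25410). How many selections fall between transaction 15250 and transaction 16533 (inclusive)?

4

k = 330
First selection ≥ 15250: 322 + ⌈(15250−322)/330⌉·330 = 322 + 46×330 = 15502
Last selection ≤ 16533: 322 + ⌊(16533−322)/330⌋·330 = 322 + 49×330 = 16492
Count = 49 − 46 + 1 = 4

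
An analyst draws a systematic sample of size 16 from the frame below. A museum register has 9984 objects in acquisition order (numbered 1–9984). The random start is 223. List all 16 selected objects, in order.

223, 847, 1471, 2095, 2719, 3343, 3967, 4591, 5215, 5839, 6463, 7087, 7711, 8335, 8959, 9583

k = N/n = 9984/16 = 624
object 1: 223
object 2: 223 + 624 = 847
object 3: 847 + 624 = 1471
object 4: 1471 + 624 = 2095
object 5: 2095 + 624 = 2719
object 6: 2719 + 624 = 3343
object 7: 3343 + 624 = 3967
object 8: 3967 + 624 = 4591
object 9: 4591 + 624 = 5215
object 10: 5215 + 624 = 5839
object 11: 5839 + 624 = 6463
object 12: 6463 + 624 = 7087
object 13: 7087 + 624 = 7711
object 14: 7711 + 624 = 8335
object 15: 8335 + 624 = 8959
object 16: 8959 + 624 = 9583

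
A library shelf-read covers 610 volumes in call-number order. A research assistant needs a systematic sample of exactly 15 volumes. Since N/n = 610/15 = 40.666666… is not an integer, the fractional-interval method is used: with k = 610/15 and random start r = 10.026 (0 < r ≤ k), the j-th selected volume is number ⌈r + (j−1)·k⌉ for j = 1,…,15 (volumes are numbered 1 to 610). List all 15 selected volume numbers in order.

11, 51, 92, 133, 173, 214, 255, 295, 336, 377, 417, 458, 499, 539, 580

j=1: r + 0k = 10.026 → ⌈·⌉ = 11
j=2: r + 1k = 50.692666… → ⌈·⌉ = 51
j=3: r + 2k = 91.359333… → ⌈·⌉ = 92
j=4: r + 3k = 132.026 → ⌈·⌉ = 133
j=5: r + 4k = 172.692666… → ⌈·⌉ = 173
j=6: r + 5k = 213.359333… → ⌈·⌉ = 214
j=7: r + 6k = 254.026 → ⌈·⌉ = 255
j=8: r + 7k = 294.692666… → ⌈·⌉ = 295
j=9: r + 8k = 335.359333… → ⌈·⌉ = 336
j=10: r + 9k = 376.026 → ⌈·⌉ = 377
j=11: r + 10k = 416.692666… → ⌈·⌉ = 417
j=12: r + 11k = 457.359333… → ⌈·⌉ = 458
j=13: r + 12k = 498.026 → ⌈·⌉ = 499
j=14: r + 13k = 538.692666… → ⌈·⌉ = 539
j=15: r + 14k = 579.359333… → ⌈·⌉ = 580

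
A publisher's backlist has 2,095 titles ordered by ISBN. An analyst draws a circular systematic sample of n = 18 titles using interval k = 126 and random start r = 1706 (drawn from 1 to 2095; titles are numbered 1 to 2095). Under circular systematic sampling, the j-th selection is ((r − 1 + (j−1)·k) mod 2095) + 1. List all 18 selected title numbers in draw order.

Selection 1: 1706
Selection 2: 1706 + 126 = 1832
Selection 3: 1832 + 126 = 1958
Selection 4: 1958 + 126 = 2084
Selection 5: 2084 + 126 = 2210 → 2210 − 2095 = 115
Selection 6: 115 + 126 = 241
Selection 7: 241 + 126 = 367
Selection 8: 367 + 126 = 493
Selection 9: 493 + 126 = 619
Selection 10: 619 + 126 = 745
Selection 11: 745 + 126 = 871
Selection 12: 871 + 126 = 997
Selection 13: 997 + 126 = 1123
Selection 14: 1123 + 126 = 1249
Selection 15: 1249 + 126 = 1375
Selection 16: 1375 + 126 = 1501
Selection 17: 1501 + 126 = 1627
Selection 18: 1627 + 126 = 1753

1706, 1832, 1958, 2084, 115, 241, 367, 493, 619, 745, 871, 997, 1123, 1249, 1375, 1501, 1627, 1753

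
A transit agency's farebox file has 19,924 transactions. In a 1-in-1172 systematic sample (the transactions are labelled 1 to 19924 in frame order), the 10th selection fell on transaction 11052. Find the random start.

k = 1172
r = 11052 − (10−1)×1172 = 11052 − 10548 = 504

504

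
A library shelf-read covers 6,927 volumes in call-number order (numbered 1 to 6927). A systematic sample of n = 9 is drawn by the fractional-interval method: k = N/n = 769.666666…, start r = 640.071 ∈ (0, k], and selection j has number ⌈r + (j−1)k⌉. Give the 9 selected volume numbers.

j=1: r + 0k = 640.071 → ⌈·⌉ = 641
j=2: r + 1k = 1409.737666… → ⌈·⌉ = 1410
j=3: r + 2k = 2179.404333… → ⌈·⌉ = 2180
j=4: r + 3k = 2949.071 → ⌈·⌉ = 2950
j=5: r + 4k = 3718.737666… → ⌈·⌉ = 3719
j=6: r + 5k = 4488.404333… → ⌈·⌉ = 4489
j=7: r + 6k = 5258.071 → ⌈·⌉ = 5259
j=8: r + 7k = 6027.737666… → ⌈·⌉ = 6028
j=9: r + 8k = 6797.404333… → ⌈·⌉ = 6798

641, 1410, 2180, 2950, 3719, 4489, 5259, 6028, 6798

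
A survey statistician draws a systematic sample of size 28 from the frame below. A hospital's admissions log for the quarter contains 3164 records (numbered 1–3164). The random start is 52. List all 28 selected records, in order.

k = N/n = 3164/28 = 113
record 1: 52
record 2: 52 + 113 = 165
record 3: 165 + 113 = 278
record 4: 278 + 113 = 391
record 5: 391 + 113 = 504
record 6: 504 + 113 = 617
record 7: 617 + 113 = 730
record 8: 730 + 113 = 843
record 9: 843 + 113 = 956
record 10: 956 + 113 = 1069
record 11: 1069 + 113 = 1182
record 12: 1182 + 113 = 1295
record 13: 1295 + 113 = 1408
record 14: 1408 + 113 = 1521
record 15: 1521 + 113 = 1634
record 16: 1634 + 113 = 1747
record 17: 1747 + 113 = 1860
record 18: 1860 + 113 = 1973
record 19: 1973 + 113 = 2086
record 20: 2086 + 113 = 2199
record 21: 2199 + 113 = 2312
record 22: 2312 + 113 = 2425
record 23: 2425 + 113 = 2538
record 24: 2538 + 113 = 2651
record 25: 2651 + 113 = 2764
record 26: 2764 + 113 = 2877
record 27: 2877 + 113 = 2990
record 28: 2990 + 113 = 3103

52, 165, 278, 391, 504, 617, 730, 843, 956, 1069, 1182, 1295, 1408, 1521, 1634, 1747, 1860, 1973, 2086, 2199, 2312, 2425, 2538, 2651, 2764, 2877, 2990, 3103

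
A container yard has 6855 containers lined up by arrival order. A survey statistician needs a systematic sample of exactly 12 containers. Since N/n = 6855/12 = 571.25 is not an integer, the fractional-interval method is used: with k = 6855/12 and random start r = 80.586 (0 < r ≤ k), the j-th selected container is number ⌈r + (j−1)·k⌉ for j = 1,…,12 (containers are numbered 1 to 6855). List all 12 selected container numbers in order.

j=1: r + 0k = 80.586 → ⌈·⌉ = 81
j=2: r + 1k = 651.836 → ⌈·⌉ = 652
j=3: r + 2k = 1223.086 → ⌈·⌉ = 1224
j=4: r + 3k = 1794.336 → ⌈·⌉ = 1795
j=5: r + 4k = 2365.586 → ⌈·⌉ = 2366
j=6: r + 5k = 2936.836 → ⌈·⌉ = 2937
j=7: r + 6k = 3508.086 → ⌈·⌉ = 3509
j=8: r + 7k = 4079.336 → ⌈·⌉ = 4080
j=9: r + 8k = 4650.586 → ⌈·⌉ = 4651
j=10: r + 9k = 5221.836 → ⌈·⌉ = 5222
j=11: r + 10k = 5793.086 → ⌈·⌉ = 5794
j=12: r + 11k = 6364.336 → ⌈·⌉ = 6365

81, 652, 1224, 1795, 2366, 2937, 3509, 4080, 4651, 5222, 5794, 6365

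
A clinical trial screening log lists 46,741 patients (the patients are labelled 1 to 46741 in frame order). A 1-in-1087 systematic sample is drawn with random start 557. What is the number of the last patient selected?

k = 1087
43rd selection = r + (43−1)·k = 557 + 42×1087 = 557 + 45654 = 46211

46211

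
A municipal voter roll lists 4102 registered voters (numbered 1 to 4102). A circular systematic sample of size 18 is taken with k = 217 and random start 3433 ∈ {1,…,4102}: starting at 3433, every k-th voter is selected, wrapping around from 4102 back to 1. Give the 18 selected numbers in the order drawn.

3433, 3650, 3867, 4084, 199, 416, 633, 850, 1067, 1284, 1501, 1718, 1935, 2152, 2369, 2586, 2803, 3020

Selection 1: 3433
Selection 2: 3433 + 217 = 3650
Selection 3: 3650 + 217 = 3867
Selection 4: 3867 + 217 = 4084
Selection 5: 4084 + 217 = 4301 → 4301 − 4102 = 199
Selection 6: 199 + 217 = 416
Selection 7: 416 + 217 = 633
Selection 8: 633 + 217 = 850
Selection 9: 850 + 217 = 1067
Selection 10: 1067 + 217 = 1284
Selection 11: 1284 + 217 = 1501
Selection 12: 1501 + 217 = 1718
Selection 13: 1718 + 217 = 1935
Selection 14: 1935 + 217 = 2152
Selection 15: 2152 + 217 = 2369
Selection 16: 2369 + 217 = 2586
Selection 17: 2586 + 217 = 2803
Selection 18: 2803 + 217 = 3020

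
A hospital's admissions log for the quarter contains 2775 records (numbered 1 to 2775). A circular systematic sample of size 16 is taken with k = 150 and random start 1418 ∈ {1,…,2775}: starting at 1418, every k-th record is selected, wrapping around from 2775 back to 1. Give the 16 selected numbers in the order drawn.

Selection 1: 1418
Selection 2: 1418 + 150 = 1568
Selection 3: 1568 + 150 = 1718
Selection 4: 1718 + 150 = 1868
Selection 5: 1868 + 150 = 2018
Selection 6: 2018 + 150 = 2168
Selection 7: 2168 + 150 = 2318
Selection 8: 2318 + 150 = 2468
Selection 9: 2468 + 150 = 2618
Selection 10: 2618 + 150 = 2768
Selection 11: 2768 + 150 = 2918 → 2918 − 2775 = 143
Selection 12: 143 + 150 = 293
Selection 13: 293 + 150 = 443
Selection 14: 443 + 150 = 593
Selection 15: 593 + 150 = 743
Selection 16: 743 + 150 = 893

1418, 1568, 1718, 1868, 2018, 2168, 2318, 2468, 2618, 2768, 143, 293, 443, 593, 743, 893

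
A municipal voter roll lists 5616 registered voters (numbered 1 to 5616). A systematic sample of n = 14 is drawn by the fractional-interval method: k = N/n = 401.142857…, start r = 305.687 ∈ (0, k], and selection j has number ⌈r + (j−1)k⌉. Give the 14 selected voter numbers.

j=1: r + 0k = 305.687 → ⌈·⌉ = 306
j=2: r + 1k = 706.829857… → ⌈·⌉ = 707
j=3: r + 2k = 1107.972714… → ⌈·⌉ = 1108
j=4: r + 3k = 1509.115571… → ⌈·⌉ = 1510
j=5: r + 4k = 1910.258428… → ⌈·⌉ = 1911
j=6: r + 5k = 2311.401285… → ⌈·⌉ = 2312
j=7: r + 6k = 2712.544142… → ⌈·⌉ = 2713
j=8: r + 7k = 3113.687 → ⌈·⌉ = 3114
j=9: r + 8k = 3514.829857… → ⌈·⌉ = 3515
j=10: r + 9k = 3915.972714… → ⌈·⌉ = 3916
j=11: r + 10k = 4317.115571… → ⌈·⌉ = 4318
j=12: r + 11k = 4718.258428… → ⌈·⌉ = 4719
j=13: r + 12k = 5119.401285… → ⌈·⌉ = 5120
j=14: r + 13k = 5520.544142… → ⌈·⌉ = 5521

306, 707, 1108, 1510, 1911, 2312, 2713, 3114, 3515, 3916, 4318, 4719, 5120, 5521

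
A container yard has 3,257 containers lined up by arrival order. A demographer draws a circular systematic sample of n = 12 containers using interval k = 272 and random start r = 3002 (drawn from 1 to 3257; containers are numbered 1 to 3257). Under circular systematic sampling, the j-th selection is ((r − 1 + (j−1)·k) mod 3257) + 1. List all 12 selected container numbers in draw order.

3002, 17, 289, 561, 833, 1105, 1377, 1649, 1921, 2193, 2465, 2737

Selection 1: 3002
Selection 2: 3002 + 272 = 3274 → 3274 − 3257 = 17
Selection 3: 17 + 272 = 289
Selection 4: 289 + 272 = 561
Selection 5: 561 + 272 = 833
Selection 6: 833 + 272 = 1105
Selection 7: 1105 + 272 = 1377
Selection 8: 1377 + 272 = 1649
Selection 9: 1649 + 272 = 1921
Selection 10: 1921 + 272 = 2193
Selection 11: 2193 + 272 = 2465
Selection 12: 2465 + 272 = 2737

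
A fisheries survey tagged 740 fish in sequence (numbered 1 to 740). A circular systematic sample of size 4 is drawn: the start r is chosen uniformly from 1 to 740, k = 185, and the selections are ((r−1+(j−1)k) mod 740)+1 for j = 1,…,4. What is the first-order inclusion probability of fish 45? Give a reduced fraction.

For each position j, as r ranges over 1…740 the j-th selection hits every fish exactly once, so fish 45 is selected for exactly 4 of the 740 starts.
Inclusion probability = 4/740 = 1/185.

1/185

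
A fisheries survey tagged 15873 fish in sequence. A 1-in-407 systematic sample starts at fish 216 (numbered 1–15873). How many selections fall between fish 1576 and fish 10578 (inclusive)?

k = 407
First selection ≥ 1576: 216 + ⌈(1576−216)/407⌉·407 = 216 + 4×407 = 1844
Last selection ≤ 10578: 216 + ⌊(10578−216)/407⌋·407 = 216 + 25×407 = 10391
Count = 25 − 4 + 1 = 22

22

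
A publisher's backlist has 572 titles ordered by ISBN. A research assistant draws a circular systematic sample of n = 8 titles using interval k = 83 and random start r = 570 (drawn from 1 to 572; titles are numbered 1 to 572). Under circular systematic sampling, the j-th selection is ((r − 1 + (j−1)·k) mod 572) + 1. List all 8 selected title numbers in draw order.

570, 81, 164, 247, 330, 413, 496, 7

Selection 1: 570
Selection 2: 570 + 83 = 653 → 653 − 572 = 81
Selection 3: 81 + 83 = 164
Selection 4: 164 + 83 = 247
Selection 5: 247 + 83 = 330
Selection 6: 330 + 83 = 413
Selection 7: 413 + 83 = 496
Selection 8: 496 + 83 = 579 → 579 − 572 = 7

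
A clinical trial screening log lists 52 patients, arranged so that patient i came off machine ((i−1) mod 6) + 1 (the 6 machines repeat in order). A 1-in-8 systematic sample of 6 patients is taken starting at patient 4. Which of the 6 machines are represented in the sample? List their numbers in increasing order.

Consecutive selections differ by k = 8, so their machine numbers differ by 8 mod 6 = 2.
gcd(8, 6) = 2, so the sample visits 6/2 = 3 distinct residues mod 6.
Start 4 is machine 4; the machines hit are 2, 4, 6.

2, 4, 6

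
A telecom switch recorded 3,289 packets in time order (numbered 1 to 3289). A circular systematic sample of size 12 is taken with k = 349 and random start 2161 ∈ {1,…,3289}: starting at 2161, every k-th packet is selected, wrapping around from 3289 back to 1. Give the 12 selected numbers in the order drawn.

2161, 2510, 2859, 3208, 268, 617, 966, 1315, 1664, 2013, 2362, 2711

Selection 1: 2161
Selection 2: 2161 + 349 = 2510
Selection 3: 2510 + 349 = 2859
Selection 4: 2859 + 349 = 3208
Selection 5: 3208 + 349 = 3557 → 3557 − 3289 = 268
Selection 6: 268 + 349 = 617
Selection 7: 617 + 349 = 966
Selection 8: 966 + 349 = 1315
Selection 9: 1315 + 349 = 1664
Selection 10: 1664 + 349 = 2013
Selection 11: 2013 + 349 = 2362
Selection 12: 2362 + 349 = 2711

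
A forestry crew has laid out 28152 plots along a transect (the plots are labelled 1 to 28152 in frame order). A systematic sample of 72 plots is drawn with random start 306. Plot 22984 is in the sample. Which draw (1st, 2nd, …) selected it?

k = 28152/72 = 391
position = (22984 − 306)/391 + 1 = 22678/391 + 1 = 58 + 1 = 59

59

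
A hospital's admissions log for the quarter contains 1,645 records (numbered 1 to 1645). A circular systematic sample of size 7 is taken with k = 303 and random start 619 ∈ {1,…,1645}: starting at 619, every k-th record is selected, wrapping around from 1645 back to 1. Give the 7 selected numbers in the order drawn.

Selection 1: 619
Selection 2: 619 + 303 = 922
Selection 3: 922 + 303 = 1225
Selection 4: 1225 + 303 = 1528
Selection 5: 1528 + 303 = 1831 → 1831 − 1645 = 186
Selection 6: 186 + 303 = 489
Selection 7: 489 + 303 = 792

619, 922, 1225, 1528, 186, 489, 792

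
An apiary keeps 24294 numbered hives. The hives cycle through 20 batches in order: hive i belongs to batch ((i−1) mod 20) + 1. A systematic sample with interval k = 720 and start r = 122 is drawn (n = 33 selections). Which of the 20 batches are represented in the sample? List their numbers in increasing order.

Consecutive selections differ by k = 720, so their batch numbers differ by 720 mod 20 = 0.
gcd(720, 20) = 20, so the sample visits 20/20 = 1 distinct residues mod 20.
Start 122 is batch 2; the batches hit are 2.

2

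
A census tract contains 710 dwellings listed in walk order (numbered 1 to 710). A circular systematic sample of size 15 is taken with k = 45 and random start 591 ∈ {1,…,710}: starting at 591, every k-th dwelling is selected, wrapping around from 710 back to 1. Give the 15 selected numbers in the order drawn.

Selection 1: 591
Selection 2: 591 + 45 = 636
Selection 3: 636 + 45 = 681
Selection 4: 681 + 45 = 726 → 726 − 710 = 16
Selection 5: 16 + 45 = 61
Selection 6: 61 + 45 = 106
Selection 7: 106 + 45 = 151
Selection 8: 151 + 45 = 196
Selection 9: 196 + 45 = 241
Selection 10: 241 + 45 = 286
Selection 11: 286 + 45 = 331
Selection 12: 331 + 45 = 376
Selection 13: 376 + 45 = 421
Selection 14: 421 + 45 = 466
Selection 15: 466 + 45 = 511

591, 636, 681, 16, 61, 106, 151, 196, 241, 286, 331, 376, 421, 466, 511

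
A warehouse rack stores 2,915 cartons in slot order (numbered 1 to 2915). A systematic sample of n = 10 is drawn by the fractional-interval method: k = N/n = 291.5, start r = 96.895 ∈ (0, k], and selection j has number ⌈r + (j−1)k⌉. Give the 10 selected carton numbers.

j=1: r + 0k = 96.895 → ⌈·⌉ = 97
j=2: r + 1k = 388.395 → ⌈·⌉ = 389
j=3: r + 2k = 679.895 → ⌈·⌉ = 680
j=4: r + 3k = 971.395 → ⌈·⌉ = 972
j=5: r + 4k = 1262.895 → ⌈·⌉ = 1263
j=6: r + 5k = 1554.395 → ⌈·⌉ = 1555
j=7: r + 6k = 1845.895 → ⌈·⌉ = 1846
j=8: r + 7k = 2137.395 → ⌈·⌉ = 2138
j=9: r + 8k = 2428.895 → ⌈·⌉ = 2429
j=10: r + 9k = 2720.395 → ⌈·⌉ = 2721

97, 389, 680, 972, 1263, 1555, 1846, 2138, 2429, 2721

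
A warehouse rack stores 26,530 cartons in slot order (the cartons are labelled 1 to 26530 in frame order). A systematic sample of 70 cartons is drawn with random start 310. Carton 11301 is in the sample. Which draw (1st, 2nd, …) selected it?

30

k = 26530/70 = 379
position = (11301 − 310)/379 + 1 = 10991/379 + 1 = 29 + 1 = 30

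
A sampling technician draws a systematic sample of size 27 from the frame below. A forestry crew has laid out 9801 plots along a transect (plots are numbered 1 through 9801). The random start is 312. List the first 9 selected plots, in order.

k = N/n = 9801/27 = 363
plot 1: 312
plot 2: 312 + 363 = 675
plot 3: 675 + 363 = 1038
plot 4: 1038 + 363 = 1401
plot 5: 1401 + 363 = 1764
plot 6: 1764 + 363 = 2127
plot 7: 2127 + 363 = 2490
plot 8: 2490 + 363 = 2853
plot 9: 2853 + 363 = 3216

312, 675, 1038, 1401, 1764, 2127, 2490, 2853, 3216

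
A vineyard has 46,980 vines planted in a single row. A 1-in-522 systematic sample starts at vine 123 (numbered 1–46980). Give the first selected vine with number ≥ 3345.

3777

k = 522
Steps past start: ⌈(3345 − 123)/522⌉ = ⌈3222/522⌉ = 7
Selected vine: 123 + 7×522 = 3777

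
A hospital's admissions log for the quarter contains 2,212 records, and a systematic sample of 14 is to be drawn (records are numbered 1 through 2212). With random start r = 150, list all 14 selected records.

150, 308, 466, 624, 782, 940, 1098, 1256, 1414, 1572, 1730, 1888, 2046, 2204

k = N/n = 2212/14 = 158
record 1: 150
record 2: 150 + 158 = 308
record 3: 308 + 158 = 466
record 4: 466 + 158 = 624
record 5: 624 + 158 = 782
record 6: 782 + 158 = 940
record 7: 940 + 158 = 1098
record 8: 1098 + 158 = 1256
record 9: 1256 + 158 = 1414
record 10: 1414 + 158 = 1572
record 11: 1572 + 158 = 1730
record 12: 1730 + 158 = 1888
record 13: 1888 + 158 = 2046
record 14: 2046 + 158 = 2204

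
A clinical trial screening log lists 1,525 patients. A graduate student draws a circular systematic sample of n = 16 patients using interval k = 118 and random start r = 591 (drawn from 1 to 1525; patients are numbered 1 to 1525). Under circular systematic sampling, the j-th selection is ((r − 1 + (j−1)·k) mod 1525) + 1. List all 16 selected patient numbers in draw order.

591, 709, 827, 945, 1063, 1181, 1299, 1417, 10, 128, 246, 364, 482, 600, 718, 836

Selection 1: 591
Selection 2: 591 + 118 = 709
Selection 3: 709 + 118 = 827
Selection 4: 827 + 118 = 945
Selection 5: 945 + 118 = 1063
Selection 6: 1063 + 118 = 1181
Selection 7: 1181 + 118 = 1299
Selection 8: 1299 + 118 = 1417
Selection 9: 1417 + 118 = 1535 → 1535 − 1525 = 10
Selection 10: 10 + 118 = 128
Selection 11: 128 + 118 = 246
Selection 12: 246 + 118 = 364
Selection 13: 364 + 118 = 482
Selection 14: 482 + 118 = 600
Selection 15: 600 + 118 = 718
Selection 16: 718 + 118 = 836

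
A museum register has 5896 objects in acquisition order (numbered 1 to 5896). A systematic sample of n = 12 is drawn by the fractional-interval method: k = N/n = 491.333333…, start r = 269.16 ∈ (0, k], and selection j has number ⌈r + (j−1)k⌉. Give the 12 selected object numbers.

j=1: r + 0k = 269.16 → ⌈·⌉ = 270
j=2: r + 1k = 760.493333… → ⌈·⌉ = 761
j=3: r + 2k = 1251.826666… → ⌈·⌉ = 1252
j=4: r + 3k = 1743.16 → ⌈·⌉ = 1744
j=5: r + 4k = 2234.493333… → ⌈·⌉ = 2235
j=6: r + 5k = 2725.826666… → ⌈·⌉ = 2726
j=7: r + 6k = 3217.16 → ⌈·⌉ = 3218
j=8: r + 7k = 3708.493333… → ⌈·⌉ = 3709
j=9: r + 8k = 4199.826666… → ⌈·⌉ = 4200
j=10: r + 9k = 4691.16 → ⌈·⌉ = 4692
j=11: r + 10k = 5182.493333… → ⌈·⌉ = 5183
j=12: r + 11k = 5673.826666… → ⌈·⌉ = 5674

270, 761, 1252, 1744, 2235, 2726, 3218, 3709, 4200, 4692, 5183, 5674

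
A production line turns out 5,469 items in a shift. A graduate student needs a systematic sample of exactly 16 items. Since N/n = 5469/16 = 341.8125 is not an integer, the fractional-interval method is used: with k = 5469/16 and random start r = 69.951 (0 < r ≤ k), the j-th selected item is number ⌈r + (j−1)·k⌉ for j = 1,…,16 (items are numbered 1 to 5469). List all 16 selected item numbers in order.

70, 412, 754, 1096, 1438, 1780, 2121, 2463, 2805, 3147, 3489, 3830, 4172, 4514, 4856, 5198

j=1: r + 0k = 69.951 → ⌈·⌉ = 70
j=2: r + 1k = 411.7635 → ⌈·⌉ = 412
j=3: r + 2k = 753.576 → ⌈·⌉ = 754
j=4: r + 3k = 1095.3885 → ⌈·⌉ = 1096
j=5: r + 4k = 1437.201 → ⌈·⌉ = 1438
j=6: r + 5k = 1779.0135 → ⌈·⌉ = 1780
j=7: r + 6k = 2120.826 → ⌈·⌉ = 2121
j=8: r + 7k = 2462.6385 → ⌈·⌉ = 2463
j=9: r + 8k = 2804.451 → ⌈·⌉ = 2805
j=10: r + 9k = 3146.2635 → ⌈·⌉ = 3147
j=11: r + 10k = 3488.076 → ⌈·⌉ = 3489
j=12: r + 11k = 3829.8885 → ⌈·⌉ = 3830
j=13: r + 12k = 4171.701 → ⌈·⌉ = 4172
j=14: r + 13k = 4513.5135 → ⌈·⌉ = 4514
j=15: r + 14k = 4855.326 → ⌈·⌉ = 4856
j=16: r + 15k = 5197.1385 → ⌈·⌉ = 5198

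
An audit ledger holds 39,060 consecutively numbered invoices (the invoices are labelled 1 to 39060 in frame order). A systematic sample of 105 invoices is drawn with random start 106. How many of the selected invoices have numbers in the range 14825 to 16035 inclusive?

k = 39060/105 = 372
First selection ≥ 14825: 106 + ⌈(14825−106)/372⌉·372 = 106 + 40×372 = 14986
Last selection ≤ 16035: 106 + ⌊(16035−106)/372⌋·372 = 106 + 42×372 = 15730
Count = 42 − 40 + 1 = 3

3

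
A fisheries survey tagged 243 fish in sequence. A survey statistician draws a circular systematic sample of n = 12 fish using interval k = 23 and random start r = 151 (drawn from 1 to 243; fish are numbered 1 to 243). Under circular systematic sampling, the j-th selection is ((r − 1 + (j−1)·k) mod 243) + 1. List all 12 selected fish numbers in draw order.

Selection 1: 151
Selection 2: 151 + 23 = 174
Selection 3: 174 + 23 = 197
Selection 4: 197 + 23 = 220
Selection 5: 220 + 23 = 243
Selection 6: 243 + 23 = 266 → 266 − 243 = 23
Selection 7: 23 + 23 = 46
Selection 8: 46 + 23 = 69
Selection 9: 69 + 23 = 92
Selection 10: 92 + 23 = 115
Selection 11: 115 + 23 = 138
Selection 12: 138 + 23 = 161

151, 174, 197, 220, 243, 23, 46, 69, 92, 115, 138, 161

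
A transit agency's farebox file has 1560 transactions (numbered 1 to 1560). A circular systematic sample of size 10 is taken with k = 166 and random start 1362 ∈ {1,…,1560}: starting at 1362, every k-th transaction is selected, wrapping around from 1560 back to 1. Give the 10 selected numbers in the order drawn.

Selection 1: 1362
Selection 2: 1362 + 166 = 1528
Selection 3: 1528 + 166 = 1694 → 1694 − 1560 = 134
Selection 4: 134 + 166 = 300
Selection 5: 300 + 166 = 466
Selection 6: 466 + 166 = 632
Selection 7: 632 + 166 = 798
Selection 8: 798 + 166 = 964
Selection 9: 964 + 166 = 1130
Selection 10: 1130 + 166 = 1296

1362, 1528, 134, 300, 466, 632, 798, 964, 1130, 1296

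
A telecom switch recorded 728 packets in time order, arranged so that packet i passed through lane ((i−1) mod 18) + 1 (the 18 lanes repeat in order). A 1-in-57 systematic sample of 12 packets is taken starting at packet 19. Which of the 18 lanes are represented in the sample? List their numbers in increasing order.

1, 4, 7, 10, 13, 16

Consecutive selections differ by k = 57, so their lane numbers differ by 57 mod 18 = 3.
gcd(57, 18) = 3, so the sample visits 18/3 = 6 distinct residues mod 18.
Start 19 is lane 1; the lanes hit are 1, 4, 7, 10, 13, 16.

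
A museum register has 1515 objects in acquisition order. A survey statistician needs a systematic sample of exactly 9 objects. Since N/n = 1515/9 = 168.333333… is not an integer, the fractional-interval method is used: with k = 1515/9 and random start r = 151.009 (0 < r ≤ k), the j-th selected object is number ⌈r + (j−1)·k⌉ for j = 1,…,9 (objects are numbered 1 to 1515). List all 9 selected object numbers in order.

152, 320, 488, 657, 825, 993, 1162, 1330, 1498

j=1: r + 0k = 151.009 → ⌈·⌉ = 152
j=2: r + 1k = 319.342333… → ⌈·⌉ = 320
j=3: r + 2k = 487.675666… → ⌈·⌉ = 488
j=4: r + 3k = 656.009 → ⌈·⌉ = 657
j=5: r + 4k = 824.342333… → ⌈·⌉ = 825
j=6: r + 5k = 992.675666… → ⌈·⌉ = 993
j=7: r + 6k = 1161.009 → ⌈·⌉ = 1162
j=8: r + 7k = 1329.342333… → ⌈·⌉ = 1330
j=9: r + 8k = 1497.675666… → ⌈·⌉ = 1498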